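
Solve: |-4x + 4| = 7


An absolute value equation |expr| = 7 gives two cases:
Case 1: -4x + 4 = 7
  -4x = 3, so x = -3/4
Case 2: -4x + 4 = -7
  -4x = -11, so x = 11/4

x = -3/4, x = 11/4


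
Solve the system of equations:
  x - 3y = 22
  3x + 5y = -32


Using Cramer's rule:
Determinant D = (1)(5) - (3)(-3) = 5 + 9 = 14
Dx = (22)(5) - (-32)(-3) = 110 - 96 = 14
Dy = (1)(-32) - (3)(22) = -32 - 66 = -98
x = Dx/D = 14/14 = 1
y = Dy/D = -98/14 = -7

x = 1, y = -7


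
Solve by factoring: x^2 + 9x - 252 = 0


We need two numbers that multiply to -252 and add to 9.
Those numbers are -12 and 21 (since (-12) * 21 = -252 and (-12) + 21 = 9).
So x^2 + 9x - 252 = (x - 12)(x + 21) = 0
Setting each factor to zero: x = 12 or x = -21

x = -21, x = 12


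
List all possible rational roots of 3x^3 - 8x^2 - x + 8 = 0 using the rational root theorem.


Rational root theorem: possible roots are ±p/q where:
  p divides the constant term (8): p ∈ {1, 2, 4, 8}
  q divides the leading coefficient (3): q ∈ {1, 3}

All possible rational roots: -8, -4, -8/3, -2, -4/3, -1, -2/3, -1/3, 1/3, 2/3, 1, 4/3, 2, 8/3, 4, 8

-8, -4, -8/3, -2, -4/3, -1, -2/3, -1/3, 1/3, 2/3, 1, 4/3, 2, 8/3, 4, 8


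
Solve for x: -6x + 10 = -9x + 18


Starting with: -6x + 10 = -9x + 18
Move all x terms to left: (-6 + 9)x = 18 - 10
Simplify: 3x = 8
Divide both sides by 3: x = 8/3

x = 8/3


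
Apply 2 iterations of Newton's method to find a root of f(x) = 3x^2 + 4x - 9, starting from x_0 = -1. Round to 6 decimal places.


Newton's method: x_(n+1) = x_n - f(x_n)/f'(x_n)
f(x) = 3x^2 + 4x - 9
f'(x) = 6x + 4

Iteration 1:
  f(-1.000000) = -10.000000
  f'(-1.000000) = -2.000000
  x_1 = -1.000000 - (-10.000000)/(-2.000000) = -6.000000

Iteration 2:
  f(-6.000000) = 75.000000
  f'(-6.000000) = -32.000000
  x_2 = -6.000000 - (75.000000)/(-32.000000) = -3.656250

x_2 = -3.656250


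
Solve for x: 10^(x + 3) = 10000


Express both sides with the same base.
10000 = 10^4
Since the bases match, equate exponents: x + 3 = 4
So x = 4 - (3) = 1

x = 1


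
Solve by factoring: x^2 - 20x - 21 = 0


We need two numbers that multiply to -21 and add to -20.
Those numbers are -21 and 1 (since (-21) * 1 = -21 and (-21) + 1 = -20).
So x^2 - 20x - 21 = (x - 21)(x + 1) = 0
Setting each factor to zero: x = 21 or x = -1

x = -1, x = 21


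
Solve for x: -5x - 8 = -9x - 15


Starting with: -5x - 8 = -9x - 15
Move all x terms to left: (-5 + 9)x = -15 + 8
Simplify: 4x = -7
Divide both sides by 4: x = -7/4

x = -7/4


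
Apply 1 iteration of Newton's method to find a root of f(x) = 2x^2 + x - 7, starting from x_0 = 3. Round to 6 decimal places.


Newton's method: x_(n+1) = x_n - f(x_n)/f'(x_n)
f(x) = 2x^2 + x - 7
f'(x) = 4x + 1

Iteration 1:
  f(3.000000) = 14.000000
  f'(3.000000) = 13.000000
  x_1 = 3.000000 - (14.000000)/(13.000000) = 1.923077

x_1 = 1.923077


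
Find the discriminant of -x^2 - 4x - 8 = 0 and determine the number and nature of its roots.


For ax^2 + bx + c = 0, discriminant D = b^2 - 4ac
Here a = -1, b = -4, c = -8
D = (-4)^2 - 4(-1)(-8) = 16 - 32 = -16

D = -16 < 0
The equation has no real roots (2 complex conjugate roots).

Discriminant = -16, no real roots (2 complex conjugate roots)


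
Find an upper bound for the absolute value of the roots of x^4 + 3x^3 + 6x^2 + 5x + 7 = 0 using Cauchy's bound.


Cauchy's bound: all roots r satisfy |r| <= 1 + max(|a_i/a_n|) for i = 0,...,n-1
where a_n is the leading coefficient.

Coefficients: [1, 3, 6, 5, 7]
Leading coefficient a_n = 1
Ratios |a_i/a_n|: 3, 6, 5, 7
Maximum ratio: 7
Cauchy's bound: |r| <= 1 + 7 = 8

Upper bound = 8


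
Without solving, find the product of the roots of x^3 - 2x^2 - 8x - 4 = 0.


By Vieta's formulas for x^3 + bx^2 + cx + d = 0:
  r1 + r2 + r3 = -b/a = 2
  r1*r2 + r1*r3 + r2*r3 = c/a = -8
  r1*r2*r3 = -d/a = 4


Product = 4


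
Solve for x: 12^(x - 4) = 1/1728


Express both sides with the same base.
1/1728 = 12^(-3)
Since the bases match, equate exponents: x - 4 = -3
So x = -3 - (-4) = 1

x = 1


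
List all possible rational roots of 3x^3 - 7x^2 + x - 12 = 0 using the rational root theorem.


Rational root theorem: possible roots are ±p/q where:
  p divides the constant term (-12): p ∈ {1, 2, 3, 4, 6, 12}
  q divides the leading coefficient (3): q ∈ {1, 3}

All possible rational roots: -12, -6, -4, -3, -2, -4/3, -1, -2/3, -1/3, 1/3, 2/3, 1, 4/3, 2, 3, 4, 6, 12

-12, -6, -4, -3, -2, -4/3, -1, -2/3, -1/3, 1/3, 2/3, 1, 4/3, 2, 3, 4, 6, 12


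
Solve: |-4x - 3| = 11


An absolute value equation |expr| = 11 gives two cases:
Case 1: -4x - 3 = 11
  -4x = 14, so x = -7/2
Case 2: -4x - 3 = -11
  -4x = -8, so x = 2

x = -7/2, x = 2


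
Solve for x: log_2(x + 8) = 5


Convert to exponential form: x + 8 = 2^5 = 32
x = 32 - 8 = 24
Check: log_2(24 + 8) = log_2(32) = log_2(32) = 5 ✓

x = 24


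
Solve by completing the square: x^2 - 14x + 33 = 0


Start: x^2 - 14x + 33 = 0
Move constant: x^2 - 14x = -33
Half of -14 is -7, squared is 49
Add 49 to both sides: x^2 - 14x + 49 = 16
(x - 7)^2 = 16
x - 7 = ±4
x = 7 + 4 = 11 or x = 7 - 4 = 3

x = 3, x = 11


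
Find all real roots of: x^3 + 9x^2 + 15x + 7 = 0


Let p(x) = x^3 + 9x^2 + 15x + 7. By the rational root theorem (leading coefficient 1), any rational root is an integer divisor of 7: try ±1, ±2, ... in turn.
Test x = 1: value = 32 ≠ 0.
Test x = -1: value = 0 ✓, so (x + 1) is a factor.
Synthetic division by (x + 1): bring down 1; 1(-1) + 9 = 8; 8(-1) + 15 = 7; 7(-1) + 7 = 0 → quotient x^2 + 8x + 7, remainder 0.
Solve the quadratic x^2 + 8x + 7 = 0: discriminant = 8^2 - 4(1)(7) = 64 - 28 = 36.
sqrt(36) = 6, so x = (-8 ± 6)/2: x = -1 or x = -7.

x = -7, x = -1 (multiplicity 2)


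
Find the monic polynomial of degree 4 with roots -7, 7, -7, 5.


A monic polynomial with roots -7, 7, -7, 5 is:
p(x) = (x + 7)(x - 7)(x + 7)(x - 5)
After multiplying by (x + 7): x + 7
After multiplying by (x - 7): x^2 - 49
After multiplying by (x + 7): x^3 + 7x^2 - 49x - 343
After multiplying by (x - 5): x^4 + 2x^3 - 84x^2 - 98x + 1715

x^4 + 2x^3 - 84x^2 - 98x + 1715


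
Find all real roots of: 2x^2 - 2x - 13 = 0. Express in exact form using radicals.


Using the quadratic formula: x = (-b ± sqrt(b^2 - 4ac)) / (2a)
Here a = 2, b = -2, c = -13
Discriminant = b^2 - 4ac = (-2)^2 - 4(2)(-13) = 4 + 104 = 108
Since discriminant = 108 > 0, there are two real roots.
x = (2 ± 6*sqrt(3)) / 4
Simplifying: x = (1 ± 3*sqrt(3)) / 2
Numerically: x ≈ 3.0981 or x ≈ -2.0981

x = (1 + 3*sqrt(3)) / 2 or x = (1 - 3*sqrt(3)) / 2


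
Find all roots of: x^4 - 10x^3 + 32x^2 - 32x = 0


The constant term is 0, so x = 0 is a root. Factor out x:
  x^3 - 10x^2 + 32x - 32 = 0
Let p(x) = x^3 - 10x^2 + 32x - 32. By the rational root theorem (leading coefficient 1), any rational root is an integer divisor of 32: try ±1, ±2, ... in turn.
Test x = 1: value = -9 ≠ 0.
Test x = -1: value = -75 ≠ 0.
Test x = 2: value = 0 ✓, so (x - 2) is a factor.
Synthetic division by (x - 2): bring down 1; 1(2) - 10 = -8; (-8)(2) + 32 = 16; 16(2) - 32 = 0 → quotient x^2 - 8x + 16, remainder 0.
Solve the quadratic x^2 - 8x + 16 = 0: discriminant = (-8)^2 - 4(1)(16) = 64 - 64 = 0.
Discriminant = 0, so a double root: x = 8/2 = 4.
Collecting all roots found:

x = 0, x = 2, x = 4 (multiplicity 2)


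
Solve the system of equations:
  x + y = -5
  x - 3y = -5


Using Cramer's rule:
Determinant D = (1)(-3) - (1)(1) = -3 - 1 = -4
Dx = (-5)(-3) - (-5)(1) = 15 + 5 = 20
Dy = (1)(-5) - (1)(-5) = -5 + 5 = 0
x = Dx/D = 20/-4 = -5
y = Dy/D = 0/-4 = 0

x = -5, y = 0


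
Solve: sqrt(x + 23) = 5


Square both sides: x + 23 = 5^2 = 25
x = 25 - 23 = 2
x = 2
Check: sqrt(1*2 + 23) = sqrt(25) = 5 ✓

x = 2


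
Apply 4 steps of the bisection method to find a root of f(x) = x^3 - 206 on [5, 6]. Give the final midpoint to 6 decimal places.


f(x) = x^3 - 206
f(5) = -81 < 0
f(6) = 10 > 0

Step 1: midpoint = (5.000000 + 6.000000)/2 = 5.500000
  f(5.500000) = -39.625000
  f(mid) < 0, so root is in [5.500000, 6.000000]

Step 2: midpoint = (5.500000 + 6.000000)/2 = 5.750000
  f(5.750000) = -15.890625
  f(mid) < 0, so root is in [5.750000, 6.000000]

Step 3: midpoint = (5.750000 + 6.000000)/2 = 5.875000
  f(5.875000) = -3.220703
  f(mid) < 0, so root is in [5.875000, 6.000000]

Step 4: midpoint = (5.875000 + 6.000000)/2 = 5.937500
  f(5.937500) = 3.320068
  f(mid) > 0, so root is in [5.875000, 5.937500]

midpoint = 5.937500


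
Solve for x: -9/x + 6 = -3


Subtract 6 from both sides: -9/x = -9
Multiply both sides by x: -9 = -9 * x
Divide by -9: x = 1

x = 1


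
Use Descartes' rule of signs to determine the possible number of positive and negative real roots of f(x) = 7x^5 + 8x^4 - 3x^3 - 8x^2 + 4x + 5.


Descartes' rule of signs:

For positive roots, count sign changes in f(x) = 7x^5 + 8x^4 - 3x^3 - 8x^2 + 4x + 5:
Signs of coefficients: +, +, -, -, +, +
Number of sign changes: 2
Possible positive real roots: 2, 0

For negative roots, examine f(-x) = -7x^5 + 8x^4 + 3x^3 - 8x^2 - 4x + 5:
Signs of coefficients: -, +, +, -, -, +
Number of sign changes: 3
Possible negative real roots: 3, 1

Positive roots: 2 or 0; Negative roots: 3 or 1


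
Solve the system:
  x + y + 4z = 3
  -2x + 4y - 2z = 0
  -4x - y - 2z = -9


Using Cramer's rule. Expand each determinant along the first row.
D  = 1*[4*(-2) - (-2)*(-1)] - 1*[(-2)*(-2) - (-2)*(-4)] + 4*[(-2)*(-1) - 4*(-4)]
  = 1*(-10) - 1*(-4) + 4*(18) = 66
Dx = 3*[4*(-2) - (-2)*(-1)] - 1*[0*(-2) - (-2)*(-9)] + 4*[0*(-1) - 4*(-9)]
  = 3*(-10) - 1*(-18) + 4*(36) = 132
Dy = 1*[0*(-2) - (-2)*(-9)] - 3*[(-2)*(-2) - (-2)*(-4)] + 4*[(-2)*(-9) - 0*(-4)]
  = 1*(-18) - 3*(-4) + 4*(18) = 66
Dz = 1*[4*(-9) - 0*(-1)] - 1*[(-2)*(-9) - 0*(-4)] + 3*[(-2)*(-1) - 4*(-4)]
  = 1*(-36) - 1*(18) + 3*(18) = 0
x = Dx/D = 132/66 = 2, y = Dy/D = 66/66 = 1, z = Dz/D = 0/66 = 0
Check eq1: (1)(2) + (1)(1) + (4)(0) = 3 = 3 ✓
Check eq2: (-2)(2) + (4)(1) + (-2)(0) = 0 = 0 ✓
Check eq3: (-4)(2) + (-1)(1) + (-2)(0) = -9 = -9 ✓

x = 2, y = 1, z = 0


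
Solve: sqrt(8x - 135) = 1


Square both sides: 8x - 135 = 1^2 = 1
8x = 1 + 135 = 136
x = 17
Check: sqrt(8*17 - 135) = sqrt(1) = 1 ✓

x = 17


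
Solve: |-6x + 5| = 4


An absolute value equation |expr| = 4 gives two cases:
Case 1: -6x + 5 = 4
  -6x = -1, so x = 1/6
Case 2: -6x + 5 = -4
  -6x = -9, so x = 3/2

x = 1/6, x = 3/2


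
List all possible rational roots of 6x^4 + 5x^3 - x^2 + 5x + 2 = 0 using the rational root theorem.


Rational root theorem: possible roots are ±p/q where:
  p divides the constant term (2): p ∈ {1, 2}
  q divides the leading coefficient (6): q ∈ {1, 2, 3, 6}

All possible rational roots: -2, -1, -2/3, -1/2, -1/3, -1/6, 1/6, 1/3, 1/2, 2/3, 1, 2

-2, -1, -2/3, -1/2, -1/3, -1/6, 1/6, 1/3, 1/2, 2/3, 1, 2


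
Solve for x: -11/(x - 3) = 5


Multiply both sides by (x - 3): -11 = 5(x - 3)
Distribute: -11 = 5x - 15
5x = -11 + 15 = 4
x = 4/5

x = 4/5


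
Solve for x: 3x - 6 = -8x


Starting with: 3x - 6 = -8x
Move all x terms to left: (3 + 8)x = 0 + 6
Simplify: 11x = 6
Divide both sides by 11: x = 6/11

x = 6/11


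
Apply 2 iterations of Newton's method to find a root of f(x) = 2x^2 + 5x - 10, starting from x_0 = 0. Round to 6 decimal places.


Newton's method: x_(n+1) = x_n - f(x_n)/f'(x_n)
f(x) = 2x^2 + 5x - 10
f'(x) = 4x + 5

Iteration 1:
  f(0.000000) = -10.000000
  f'(0.000000) = 5.000000
  x_1 = 0.000000 - (-10.000000)/(5.000000) = 2.000000

Iteration 2:
  f(2.000000) = 8.000000
  f'(2.000000) = 13.000000
  x_2 = 2.000000 - (8.000000)/(13.000000) = 1.384615

x_2 = 1.384615


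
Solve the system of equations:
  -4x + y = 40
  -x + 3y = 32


Using Cramer's rule:
Determinant D = (-4)(3) - (-1)(1) = -12 + 1 = -11
Dx = (40)(3) - (32)(1) = 120 - 32 = 88
Dy = (-4)(32) - (-1)(40) = -128 + 40 = -88
x = Dx/D = 88/-11 = -8
y = Dy/D = -88/-11 = 8

x = -8, y = 8


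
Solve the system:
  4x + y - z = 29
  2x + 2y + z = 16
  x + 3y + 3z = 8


Using Cramer's rule. Expand each determinant along the first row.
D  = 4*[2*3 - 1*3] - 1*[2*3 - 1*1] + (-1)*[2*3 - 2*1]
  = 4*(3) - 1*(5) + (-1)*(4) = 3
Dx = 29*[2*3 - 1*3] - 1*[16*3 - 1*8] + (-1)*[16*3 - 2*8]
  = 29*(3) - 1*(40) + (-1)*(32) = 15
Dy = 4*[16*3 - 1*8] - 29*[2*3 - 1*1] + (-1)*[2*8 - 16*1]
  = 4*(40) - 29*(5) + (-1)*(0) = 15
Dz = 4*[2*8 - 16*3] - 1*[2*8 - 16*1] + 29*[2*3 - 2*1]
  = 4*(-32) - 1*(0) + 29*(4) = -12
x = Dx/D = 15/3 = 5, y = Dy/D = 15/3 = 5, z = Dz/D = -12/3 = -4
Check eq1: (4)(5) + (1)(5) + (-1)(-4) = 29 = 29 ✓
Check eq2: (2)(5) + (2)(5) + (1)(-4) = 16 = 16 ✓
Check eq3: (1)(5) + (3)(5) + (3)(-4) = 8 = 8 ✓

x = 5, y = 5, z = -4


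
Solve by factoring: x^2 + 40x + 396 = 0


We need two numbers that multiply to 396 and add to 40.
Those numbers are 18 and 22 (since 18 * 22 = 396 and 18 + 22 = 40).
So x^2 + 40x + 396 = (x + 18)(x + 22) = 0
Setting each factor to zero: x = -18 or x = -22

x = -22, x = -18


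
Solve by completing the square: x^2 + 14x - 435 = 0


Start: x^2 + 14x - 435 = 0
Move constant: x^2 + 14x = 435
Half of 14 is 7, squared is 49
Add 49 to both sides: x^2 + 14x + 49 = 484
(x + 7)^2 = 484
x + 7 = ±22
x = -7 + 22 = 15 or x = -7 - 22 = -29

x = -29, x = 15


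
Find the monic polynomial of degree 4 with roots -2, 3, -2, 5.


A monic polynomial with roots -2, 3, -2, 5 is:
p(x) = (x + 2)(x - 3)(x + 2)(x - 5)
After multiplying by (x + 2): x + 2
After multiplying by (x - 3): x^2 - x - 6
After multiplying by (x + 2): x^3 + x^2 - 8x - 12
After multiplying by (x - 5): x^4 - 4x^3 - 13x^2 + 28x + 60

x^4 - 4x^3 - 13x^2 + 28x + 60


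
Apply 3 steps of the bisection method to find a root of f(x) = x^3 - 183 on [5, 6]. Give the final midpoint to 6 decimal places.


f(x) = x^3 - 183
f(5) = -58 < 0
f(6) = 33 > 0

Step 1: midpoint = (5.000000 + 6.000000)/2 = 5.500000
  f(5.500000) = -16.625000
  f(mid) < 0, so root is in [5.500000, 6.000000]

Step 2: midpoint = (5.500000 + 6.000000)/2 = 5.750000
  f(5.750000) = 7.109375
  f(mid) > 0, so root is in [5.500000, 5.750000]

Step 3: midpoint = (5.500000 + 5.750000)/2 = 5.625000
  f(5.625000) = -5.021484
  f(mid) < 0, so root is in [5.625000, 5.750000]

midpoint = 5.625000


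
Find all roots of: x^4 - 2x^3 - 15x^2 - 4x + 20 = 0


Let p(x) = x^4 - 2x^3 - 15x^2 - 4x + 20. By the rational root theorem (leading coefficient 1), any rational root is an integer divisor of 20: try ±1, ±2, ... in turn.
Test x = 1: value = 0 ✓, so (x - 1) is a factor.
Synthetic division by (x - 1): bring down 1; 1(1) - 2 = -1; (-1)(1) - 15 = -16; (-16)(1) - 4 = -20; (-20)(1) + 20 = 0 → quotient x^3 - x^2 - 16x - 20, remainder 0.
Continue with the quotient x^3 - x^2 - 16x - 20 (candidates must divide 20; re-test x = 1 first in case it repeats).
Test x = 1: value = -36 ≠ 0.
Test x = -1: value = -6 ≠ 0.
Test x = 2: value = -48 ≠ 0.
Test x = -2: value = 0 ✓, so (x + 2) is a factor.
Synthetic division by (x + 2): bring down 1; 1(-2) - 1 = -3; (-3)(-2) - 16 = -10; (-10)(-2) - 20 = 0 → quotient x^2 - 3x - 10, remainder 0.
Solve the quadratic x^2 - 3x - 10 = 0: discriminant = (-3)^2 - 4(1)(-10) = 9 + 40 = 49.
sqrt(49) = 7, so x = (3 ± 7)/2: x = 5 or x = -2.
Collecting all roots found:

x = -2 (multiplicity 2), x = 1, x = 5


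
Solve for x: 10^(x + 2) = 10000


Express both sides with the same base.
10000 = 10^4
Since the bases match, equate exponents: x + 2 = 4
So x = 4 - (2) = 2

x = 2


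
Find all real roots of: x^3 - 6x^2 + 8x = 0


The constant term is 0, so x = 0 is a root. Factor out x:
  x(x^2 - 6x + 8) = 0
Solve the quadratic x^2 - 6x + 8 = 0: discriminant = (-6)^2 - 4(1)(8) = 36 - 32 = 4.
sqrt(4) = 2, so x = (6 ± 2)/2: x = 4 or x = 2.

x = 0, x = 2, x = 4


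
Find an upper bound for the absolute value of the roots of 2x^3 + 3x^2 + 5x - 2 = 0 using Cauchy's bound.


Cauchy's bound: all roots r satisfy |r| <= 1 + max(|a_i/a_n|) for i = 0,...,n-1
where a_n is the leading coefficient.

Coefficients: [2, 3, 5, -2]
Leading coefficient a_n = 2
Ratios |a_i/a_n|: 3/2, 5/2, 1
Maximum ratio: 5/2
Cauchy's bound: |r| <= 1 + 5/2 = 7/2

Upper bound = 7/2


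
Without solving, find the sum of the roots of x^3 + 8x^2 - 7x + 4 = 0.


By Vieta's formulas for x^3 + bx^2 + cx + d = 0:
  r1 + r2 + r3 = -b/a = -8
  r1*r2 + r1*r3 + r2*r3 = c/a = -7
  r1*r2*r3 = -d/a = -4


Sum = -8


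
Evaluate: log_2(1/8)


We need the exponent such that 2^? = 1/8
2^(-3) = 1/2^3 = 1/8
Therefore log_2(1/8) = -3

-3


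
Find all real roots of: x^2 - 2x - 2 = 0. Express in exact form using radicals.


Using the quadratic formula: x = (-b ± sqrt(b^2 - 4ac)) / (2a)
Here a = 1, b = -2, c = -2
Discriminant = b^2 - 4ac = (-2)^2 - 4(1)(-2) = 4 + 8 = 12
Since discriminant = 12 > 0, there are two real roots.
x = (2 ± 2*sqrt(3)) / 2
Simplifying: x = 1 ± sqrt(3)
Numerically: x ≈ 2.7321 or x ≈ -0.7321

x = 1 + sqrt(3) or x = 1 - sqrt(3)


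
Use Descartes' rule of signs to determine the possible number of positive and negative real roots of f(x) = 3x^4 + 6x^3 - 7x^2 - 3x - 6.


Descartes' rule of signs:

For positive roots, count sign changes in f(x) = 3x^4 + 6x^3 - 7x^2 - 3x - 6:
Signs of coefficients: +, +, -, -, -
Number of sign changes: 1
Possible positive real roots: 1

For negative roots, examine f(-x) = 3x^4 - 6x^3 - 7x^2 + 3x - 6:
Signs of coefficients: +, -, -, +, -
Number of sign changes: 3
Possible negative real roots: 3, 1

Positive roots: 1; Negative roots: 3 or 1


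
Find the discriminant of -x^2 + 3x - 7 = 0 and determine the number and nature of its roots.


For ax^2 + bx + c = 0, discriminant D = b^2 - 4ac
Here a = -1, b = 3, c = -7
D = (3)^2 - 4(-1)(-7) = 9 - 28 = -19

D = -19 < 0
The equation has no real roots (2 complex conjugate roots).

Discriminant = -19, no real roots (2 complex conjugate roots)


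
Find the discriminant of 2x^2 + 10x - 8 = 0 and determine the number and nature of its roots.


For ax^2 + bx + c = 0, discriminant D = b^2 - 4ac
Here a = 2, b = 10, c = -8
D = (10)^2 - 4(2)(-8) = 100 + 64 = 164

D = 164 > 0 but not a perfect square
The equation has 2 distinct real irrational roots.

Discriminant = 164, 2 distinct real irrational roots


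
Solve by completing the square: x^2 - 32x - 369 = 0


Start: x^2 - 32x - 369 = 0
Move constant: x^2 - 32x = 369
Half of -32 is -16, squared is 256
Add 256 to both sides: x^2 - 32x + 256 = 625
(x - 16)^2 = 625
x - 16 = ±25
x = 16 + 25 = 41 or x = 16 - 25 = -9

x = -9, x = 41


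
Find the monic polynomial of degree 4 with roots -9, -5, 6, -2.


A monic polynomial with roots -9, -5, 6, -2 is:
p(x) = (x + 9)(x + 5)(x - 6)(x + 2)
After multiplying by (x + 9): x + 9
After multiplying by (x + 5): x^2 + 14x + 45
After multiplying by (x - 6): x^3 + 8x^2 - 39x - 270
After multiplying by (x + 2): x^4 + 10x^3 - 23x^2 - 348x - 540

x^4 + 10x^3 - 23x^2 - 348x - 540


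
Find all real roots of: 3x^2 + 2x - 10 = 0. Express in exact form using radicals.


Using the quadratic formula: x = (-b ± sqrt(b^2 - 4ac)) / (2a)
Here a = 3, b = 2, c = -10
Discriminant = b^2 - 4ac = 2^2 - 4(3)(-10) = 4 + 120 = 124
Since discriminant = 124 > 0, there are two real roots.
x = (-2 ± 2*sqrt(31)) / 6
Simplifying: x = (-1 ± sqrt(31)) / 3
Numerically: x ≈ 1.5226 or x ≈ -2.1893

x = (-1 + sqrt(31)) / 3 or x = (-1 - sqrt(31)) / 3


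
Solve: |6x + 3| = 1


An absolute value equation |expr| = 1 gives two cases:
Case 1: 6x + 3 = 1
  6x = -2, so x = -1/3
Case 2: 6x + 3 = -1
  6x = -4, so x = -2/3

x = -2/3, x = -1/3


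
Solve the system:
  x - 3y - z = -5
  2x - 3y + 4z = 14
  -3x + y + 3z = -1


Using Cramer's rule. Expand each determinant along the first row.
D  = 1*[(-3)*3 - 4*1] - (-3)*[2*3 - 4*(-3)] + (-1)*[2*1 - (-3)*(-3)]
  = 1*(-13) - (-3)*(18) + (-1)*(-7) = 48
Dx = (-5)*[(-3)*3 - 4*1] - (-3)*[14*3 - 4*(-1)] + (-1)*[14*1 - (-3)*(-1)]
  = (-5)*(-13) - (-3)*(46) + (-1)*(11) = 192
Dy = 1*[14*3 - 4*(-1)] - (-5)*[2*3 - 4*(-3)] + (-1)*[2*(-1) - 14*(-3)]
  = 1*(46) - (-5)*(18) + (-1)*(40) = 96
Dz = 1*[(-3)*(-1) - 14*1] - (-3)*[2*(-1) - 14*(-3)] + (-5)*[2*1 - (-3)*(-3)]
  = 1*(-11) - (-3)*(40) + (-5)*(-7) = 144
x = Dx/D = 192/48 = 4, y = Dy/D = 96/48 = 2, z = Dz/D = 144/48 = 3
Check eq1: (1)(4) + (-3)(2) + (-1)(3) = -5 = -5 ✓
Check eq2: (2)(4) + (-3)(2) + (4)(3) = 14 = 14 ✓
Check eq3: (-3)(4) + (1)(2) + (3)(3) = -1 = -1 ✓

x = 4, y = 2, z = 3


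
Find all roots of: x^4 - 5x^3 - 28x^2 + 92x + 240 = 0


Let p(x) = x^4 - 5x^3 - 28x^2 + 92x + 240. By the rational root theorem (leading coefficient 1), any rational root is an integer divisor of 240: try ±1, ±2, ... in turn.
Test x = 1: value = 300 ≠ 0.
Test x = -1: value = 126 ≠ 0.
Test x = 2: value = 288 ≠ 0.
Test x = -2: value = 0 ✓, so (x + 2) is a factor.
Synthetic division by (x + 2): bring down 1; 1(-2) - 5 = -7; (-7)(-2) - 28 = -14; (-14)(-2) + 92 = 120; 120(-2) + 240 = 0 → quotient x^3 - 7x^2 - 14x + 120, remainder 0.
Continue with the quotient x^3 - 7x^2 - 14x + 120 (candidates must divide 120; re-test x = -2 first in case it repeats).
Test x = -2: value = 112 ≠ 0.
Test x = 3: value = 42 ≠ 0.
Test x = -3: value = 72 ≠ 0.
Test x = 4: value = 16 ≠ 0.
Test x = -4: value = 0 ✓, so (x + 4) is a factor.
Synthetic division by (x + 4): bring down 1; 1(-4) - 7 = -11; (-11)(-4) - 14 = 30; 30(-4) + 120 = 0 → quotient x^2 - 11x + 30, remainder 0.
Solve the quadratic x^2 - 11x + 30 = 0: discriminant = (-11)^2 - 4(1)(30) = 121 - 120 = 1.
sqrt(1) = 1, so x = (11 ± 1)/2: x = 6 or x = 5.
Collecting all roots found:

x = -4, x = -2, x = 5, x = 6


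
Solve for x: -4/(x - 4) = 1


Multiply both sides by (x - 4): -4 = 1(x - 4)
Distribute: -4 = x - 4
x = -4 + 4 = 0
x = 0

x = 0


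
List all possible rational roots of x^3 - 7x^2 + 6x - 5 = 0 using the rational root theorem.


Rational root theorem: possible roots are ±p/q where:
  p divides the constant term (-5): p ∈ {1, 5}
  q divides the leading coefficient (1): q ∈ {1}

All possible rational roots: -5, -1, 1, 5

-5, -1, 1, 5


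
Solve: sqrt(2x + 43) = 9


Square both sides: 2x + 43 = 9^2 = 81
2x = 81 - 43 = 38
x = 19
Check: sqrt(2*19 + 43) = sqrt(81) = 9 ✓

x = 19


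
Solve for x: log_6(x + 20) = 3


Convert to exponential form: x + 20 = 6^3 = 216
x = 216 - 20 = 196
Check: log_6(196 + 20) = log_6(216) = log_6(216) = 3 ✓

x = 196


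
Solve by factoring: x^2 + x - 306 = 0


We need two numbers that multiply to -306 and add to 1.
Those numbers are 18 and -17 (since 18 * (-17) = -306 and 18 + (-17) = 1).
So x^2 + x - 306 = (x + 18)(x - 17) = 0
Setting each factor to zero: x = -18 or x = 17

x = -18, x = 17


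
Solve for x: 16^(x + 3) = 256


Express both sides with the same base.
256 = 16^2
Since the bases match, equate exponents: x + 3 = 2
So x = 2 - (3) = -1

x = -1


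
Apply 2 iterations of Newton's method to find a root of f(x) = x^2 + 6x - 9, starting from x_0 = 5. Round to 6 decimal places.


Newton's method: x_(n+1) = x_n - f(x_n)/f'(x_n)
f(x) = x^2 + 6x - 9
f'(x) = 2x + 6

Iteration 1:
  f(5.000000) = 46.000000
  f'(5.000000) = 16.000000
  x_1 = 5.000000 - (46.000000)/(16.000000) = 2.125000

Iteration 2:
  f(2.125000) = 8.265625
  f'(2.125000) = 10.250000
  x_2 = 2.125000 - (8.265625)/(10.250000) = 1.318598

x_2 = 1.318598


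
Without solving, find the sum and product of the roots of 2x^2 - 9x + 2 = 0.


By Vieta's formulas for ax^2 + bx + c = 0:
  Sum of roots = -b/a
  Product of roots = c/a

Here a = 2, b = -9, c = 2
Sum = -(-9)/2 = 9/2
Product = 2/2 = 1

Sum = 9/2, Product = 1


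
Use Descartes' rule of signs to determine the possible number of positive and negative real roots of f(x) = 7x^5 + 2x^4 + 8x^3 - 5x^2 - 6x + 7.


Descartes' rule of signs:

For positive roots, count sign changes in f(x) = 7x^5 + 2x^4 + 8x^3 - 5x^2 - 6x + 7:
Signs of coefficients: +, +, +, -, -, +
Number of sign changes: 2
Possible positive real roots: 2, 0

For negative roots, examine f(-x) = -7x^5 + 2x^4 - 8x^3 - 5x^2 + 6x + 7:
Signs of coefficients: -, +, -, -, +, +
Number of sign changes: 3
Possible negative real roots: 3, 1

Positive roots: 2 or 0; Negative roots: 3 or 1


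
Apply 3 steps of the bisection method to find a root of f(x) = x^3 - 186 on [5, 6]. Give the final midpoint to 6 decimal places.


f(x) = x^3 - 186
f(5) = -61 < 0
f(6) = 30 > 0

Step 1: midpoint = (5.000000 + 6.000000)/2 = 5.500000
  f(5.500000) = -19.625000
  f(mid) < 0, so root is in [5.500000, 6.000000]

Step 2: midpoint = (5.500000 + 6.000000)/2 = 5.750000
  f(5.750000) = 4.109375
  f(mid) > 0, so root is in [5.500000, 5.750000]

Step 3: midpoint = (5.500000 + 5.750000)/2 = 5.625000
  f(5.625000) = -8.021484
  f(mid) < 0, so root is in [5.625000, 5.750000]

midpoint = 5.625000


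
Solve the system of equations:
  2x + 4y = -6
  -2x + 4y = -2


Using Cramer's rule:
Determinant D = (2)(4) - (-2)(4) = 8 + 8 = 16
Dx = (-6)(4) - (-2)(4) = -24 + 8 = -16
Dy = (2)(-2) - (-2)(-6) = -4 - 12 = -16
x = Dx/D = -16/16 = -1
y = Dy/D = -16/16 = -1

x = -1, y = -1


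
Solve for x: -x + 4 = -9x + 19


Starting with: -x + 4 = -9x + 19
Move all x terms to left: (-1 + 9)x = 19 - 4
Simplify: 8x = 15
Divide both sides by 8: x = 15/8

x = 15/8


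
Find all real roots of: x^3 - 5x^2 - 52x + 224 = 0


Let p(x) = x^3 - 5x^2 - 52x + 224. By the rational root theorem (leading coefficient 1), any rational root is an integer divisor of 224: try ±1, ±2, ... in turn.
Test x = 1: value = 168 ≠ 0.
Test x = -1: value = 270 ≠ 0.
Test x = 2: value = 108 ≠ 0.
Test x = -2: value = 300 ≠ 0.
Test x = 4: value = 0 ✓, so (x - 4) is a factor.
Synthetic division by (x - 4): bring down 1; 1(4) - 5 = -1; (-1)(4) - 52 = -56; (-56)(4) + 224 = 0 → quotient x^2 - x - 56, remainder 0.
Solve the quadratic x^2 - x - 56 = 0: discriminant = (-1)^2 - 4(1)(-56) = 1 + 224 = 225.
sqrt(225) = 15, so x = (1 ± 15)/2: x = 8 or x = -7.

x = -7, x = 4, x = 8


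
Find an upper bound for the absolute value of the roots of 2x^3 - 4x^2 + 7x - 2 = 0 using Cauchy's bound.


Cauchy's bound: all roots r satisfy |r| <= 1 + max(|a_i/a_n|) for i = 0,...,n-1
where a_n is the leading coefficient.

Coefficients: [2, -4, 7, -2]
Leading coefficient a_n = 2
Ratios |a_i/a_n|: 2, 7/2, 1
Maximum ratio: 7/2
Cauchy's bound: |r| <= 1 + 7/2 = 9/2

Upper bound = 9/2


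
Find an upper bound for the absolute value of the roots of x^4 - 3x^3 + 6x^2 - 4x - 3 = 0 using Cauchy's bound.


Cauchy's bound: all roots r satisfy |r| <= 1 + max(|a_i/a_n|) for i = 0,...,n-1
where a_n is the leading coefficient.

Coefficients: [1, -3, 6, -4, -3]
Leading coefficient a_n = 1
Ratios |a_i/a_n|: 3, 6, 4, 3
Maximum ratio: 6
Cauchy's bound: |r| <= 1 + 6 = 7

Upper bound = 7


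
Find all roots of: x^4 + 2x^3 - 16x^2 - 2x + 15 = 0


Let p(x) = x^4 + 2x^3 - 16x^2 - 2x + 15. By the rational root theorem (leading coefficient 1), any rational root is an integer divisor of 15: try ±1, ±2, ... in turn.
Test x = 1: value = 0 ✓, so (x - 1) is a factor.
Synthetic division by (x - 1): bring down 1; 1(1) + 2 = 3; 3(1) - 16 = -13; (-13)(1) - 2 = -15; (-15)(1) + 15 = 0 → quotient x^3 + 3x^2 - 13x - 15, remainder 0.
Continue with the quotient x^3 + 3x^2 - 13x - 15 (candidates must divide 15; re-test x = 1 first in case it repeats).
Test x = 1: value = -24 ≠ 0.
Test x = -1: value = 0 ✓, so (x + 1) is a factor.
Synthetic division by (x + 1): bring down 1; 1(-1) + 3 = 2; 2(-1) - 13 = -15; (-15)(-1) - 15 = 0 → quotient x^2 + 2x - 15, remainder 0.
Solve the quadratic x^2 + 2x - 15 = 0: discriminant = 2^2 - 4(1)(-15) = 4 + 60 = 64.
sqrt(64) = 8, so x = (-2 ± 8)/2: x = 3 or x = -5.
Collecting all roots found:

x = -5, x = -1, x = 1, x = 3


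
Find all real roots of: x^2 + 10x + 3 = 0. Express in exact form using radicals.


Using the quadratic formula: x = (-b ± sqrt(b^2 - 4ac)) / (2a)
Here a = 1, b = 10, c = 3
Discriminant = b^2 - 4ac = 10^2 - 4(1)(3) = 100 - 12 = 88
Since discriminant = 88 > 0, there are two real roots.
x = (-10 ± 2*sqrt(22)) / 2
Simplifying: x = -5 ± sqrt(22)
Numerically: x ≈ -0.3096 or x ≈ -9.6904

x = -5 + sqrt(22) or x = -5 - sqrt(22)


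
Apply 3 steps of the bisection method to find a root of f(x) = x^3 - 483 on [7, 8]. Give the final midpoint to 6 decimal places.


f(x) = x^3 - 483
f(7) = -140 < 0
f(8) = 29 > 0

Step 1: midpoint = (7.000000 + 8.000000)/2 = 7.500000
  f(7.500000) = -61.125000
  f(mid) < 0, so root is in [7.500000, 8.000000]

Step 2: midpoint = (7.500000 + 8.000000)/2 = 7.750000
  f(7.750000) = -17.515625
  f(mid) < 0, so root is in [7.750000, 8.000000]

Step 3: midpoint = (7.750000 + 8.000000)/2 = 7.875000
  f(7.875000) = 5.373047
  f(mid) > 0, so root is in [7.750000, 7.875000]

midpoint = 7.875000


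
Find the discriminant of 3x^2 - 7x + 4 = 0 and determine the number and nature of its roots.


For ax^2 + bx + c = 0, discriminant D = b^2 - 4ac
Here a = 3, b = -7, c = 4
D = (-7)^2 - 4(3)(4) = 49 - 48 = 1

D = 1 > 0 and is a perfect square (sqrt = 1)
The equation has 2 distinct real rational roots.

Discriminant = 1, 2 distinct real rational roots


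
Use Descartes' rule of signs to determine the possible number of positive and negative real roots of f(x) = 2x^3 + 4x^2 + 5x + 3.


Descartes' rule of signs:

For positive roots, count sign changes in f(x) = 2x^3 + 4x^2 + 5x + 3:
Signs of coefficients: +, +, +, +
Number of sign changes: 0
Possible positive real roots: 0

For negative roots, examine f(-x) = -2x^3 + 4x^2 - 5x + 3:
Signs of coefficients: -, +, -, +
Number of sign changes: 3
Possible negative real roots: 3, 1

Positive roots: 0; Negative roots: 3 or 1


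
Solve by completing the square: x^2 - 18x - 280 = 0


Start: x^2 - 18x - 280 = 0
Move constant: x^2 - 18x = 280
Half of -18 is -9, squared is 81
Add 81 to both sides: x^2 - 18x + 81 = 361
(x - 9)^2 = 361
x - 9 = ±19
x = 9 + 19 = 28 or x = 9 - 19 = -10

x = -10, x = 28


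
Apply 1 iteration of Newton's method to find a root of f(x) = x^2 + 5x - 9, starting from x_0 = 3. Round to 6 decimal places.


Newton's method: x_(n+1) = x_n - f(x_n)/f'(x_n)
f(x) = x^2 + 5x - 9
f'(x) = 2x + 5

Iteration 1:
  f(3.000000) = 15.000000
  f'(3.000000) = 11.000000
  x_1 = 3.000000 - (15.000000)/(11.000000) = 1.636364

x_1 = 1.636364


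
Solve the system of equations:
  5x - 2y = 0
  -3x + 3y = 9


Using Cramer's rule:
Determinant D = (5)(3) - (-3)(-2) = 15 - 6 = 9
Dx = (0)(3) - (9)(-2) = 0 + 18 = 18
Dy = (5)(9) - (-3)(0) = 45 - 0 = 45
x = Dx/D = 18/9 = 2
y = Dy/D = 45/9 = 5

x = 2, y = 5


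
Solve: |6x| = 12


An absolute value equation |expr| = 12 gives two cases:
Case 1: 6x = 12
  6x = 12, so x = 2
Case 2: 6x = -12
  6x = -12, so x = -2

x = -2, x = 2


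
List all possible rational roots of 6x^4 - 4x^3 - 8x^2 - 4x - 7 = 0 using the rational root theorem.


Rational root theorem: possible roots are ±p/q where:
  p divides the constant term (-7): p ∈ {1, 7}
  q divides the leading coefficient (6): q ∈ {1, 2, 3, 6}

All possible rational roots: -7, -7/2, -7/3, -7/6, -1, -1/2, -1/3, -1/6, 1/6, 1/3, 1/2, 1, 7/6, 7/3, 7/2, 7

-7, -7/2, -7/3, -7/6, -1, -1/2, -1/3, -1/6, 1/6, 1/3, 1/2, 1, 7/6, 7/3, 7/2, 7


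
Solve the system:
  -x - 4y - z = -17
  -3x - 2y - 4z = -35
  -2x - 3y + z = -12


Using Cramer's rule. Expand each determinant along the first row.
D  = (-1)*[(-2)*1 - (-4)*(-3)] - (-4)*[(-3)*1 - (-4)*(-2)] + (-1)*[(-3)*(-3) - (-2)*(-2)]
  = (-1)*(-14) - (-4)*(-11) + (-1)*(5) = -35
Dx = (-17)*[(-2)*1 - (-4)*(-3)] - (-4)*[(-35)*1 - (-4)*(-12)] + (-1)*[(-35)*(-3) - (-2)*(-12)]
  = (-17)*(-14) - (-4)*(-83) + (-1)*(81) = -175
Dy = (-1)*[(-35)*1 - (-4)*(-12)] - (-17)*[(-3)*1 - (-4)*(-2)] + (-1)*[(-3)*(-12) - (-35)*(-2)]
  = (-1)*(-83) - (-17)*(-11) + (-1)*(-34) = -70
Dz = (-1)*[(-2)*(-12) - (-35)*(-3)] - (-4)*[(-3)*(-12) - (-35)*(-2)] + (-17)*[(-3)*(-3) - (-2)*(-2)]
  = (-1)*(-81) - (-4)*(-34) + (-17)*(5) = -140
x = Dx/D = -175/-35 = 5, y = Dy/D = -70/-35 = 2, z = Dz/D = -140/-35 = 4
Check eq1: (-1)(5) + (-4)(2) + (-1)(4) = -17 = -17 ✓
Check eq2: (-3)(5) + (-2)(2) + (-4)(4) = -35 = -35 ✓
Check eq3: (-2)(5) + (-3)(2) + (1)(4) = -12 = -12 ✓

x = 5, y = 2, z = 4


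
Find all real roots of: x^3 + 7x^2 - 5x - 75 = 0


Let p(x) = x^3 + 7x^2 - 5x - 75. By the rational root theorem (leading coefficient 1), any rational root is an integer divisor of 75: try ±1, ±2, ... in turn.
Test x = 1: value = -72 ≠ 0.
Test x = -1: value = -64 ≠ 0.
Test x = 3: value = 0 ✓, so (x - 3) is a factor.
Synthetic division by (x - 3): bring down 1; 1(3) + 7 = 10; 10(3) - 5 = 25; 25(3) - 75 = 0 → quotient x^2 + 10x + 25, remainder 0.
Solve the quadratic x^2 + 10x + 25 = 0: discriminant = 10^2 - 4(1)(25) = 100 - 100 = 0.
Discriminant = 0, so a double root: x = -10/2 = -5.

x = -5 (multiplicity 2), x = 3


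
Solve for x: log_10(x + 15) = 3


Convert to exponential form: x + 15 = 10^3 = 1000
x = 1000 - 15 = 985
Check: log_10(985 + 15) = log_10(1000) = log_10(1000) = 3 ✓

x = 985


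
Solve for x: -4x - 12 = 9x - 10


Starting with: -4x - 12 = 9x - 10
Move all x terms to left: (-4 - 9)x = -10 + 12
Simplify: -13x = 2
Divide both sides by -13: x = -2/13

x = -2/13


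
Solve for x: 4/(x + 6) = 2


Multiply both sides by (x + 6): 4 = 2(x + 6)
Distribute: 4 = 2x + 12
2x = 4 - 12 = -8
x = -4

x = -4


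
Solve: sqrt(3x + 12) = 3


Square both sides: 3x + 12 = 3^2 = 9
3x = 9 - 12 = -3
x = -1
Check: sqrt(3*(-1) + 12) = sqrt(9) = 3 ✓

x = -1


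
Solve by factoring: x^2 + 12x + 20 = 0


We need two numbers that multiply to 20 and add to 12.
Those numbers are 2 and 10 (since 2 * 10 = 20 and 2 + 10 = 12).
So x^2 + 12x + 20 = (x + 2)(x + 10) = 0
Setting each factor to zero: x = -2 or x = -10

x = -10, x = -2


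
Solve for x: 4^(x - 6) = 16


Express both sides with the same base.
16 = 4^2
Since the bases match, equate exponents: x - 6 = 2
So x = 2 - (-6) = 8

x = 8


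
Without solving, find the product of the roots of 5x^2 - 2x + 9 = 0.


By Vieta's formulas for ax^2 + bx + c = 0:
  Sum of roots = -b/a
  Product of roots = c/a

Here a = 5, b = -2, c = 9
Sum = -(-2)/5 = 2/5
Product = 9/5 = 9/5

Product = 9/5


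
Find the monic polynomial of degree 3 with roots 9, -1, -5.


A monic polynomial with roots 9, -1, -5 is:
p(x) = (x - 9)(x + 1)(x + 5)
After multiplying by (x - 9): x - 9
After multiplying by (x + 1): x^2 - 8x - 9
After multiplying by (x + 5): x^3 - 3x^2 - 49x - 45

x^3 - 3x^2 - 49x - 45


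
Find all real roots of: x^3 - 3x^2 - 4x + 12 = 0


Let p(x) = x^3 - 3x^2 - 4x + 12. By the rational root theorem (leading coefficient 1), any rational root is an integer divisor of 12: try ±1, ±2, ... in turn.
Test x = 1: value = 6 ≠ 0.
Test x = -1: value = 12 ≠ 0.
Test x = 2: value = 0 ✓, so (x - 2) is a factor.
Synthetic division by (x - 2): bring down 1; 1(2) - 3 = -1; (-1)(2) - 4 = -6; (-6)(2) + 12 = 0 → quotient x^2 - x - 6, remainder 0.
Solve the quadratic x^2 - x - 6 = 0: discriminant = (-1)^2 - 4(1)(-6) = 1 + 24 = 25.
sqrt(25) = 5, so x = (1 ± 5)/2: x = 3 or x = -2.

x = -2, x = 2, x = 3


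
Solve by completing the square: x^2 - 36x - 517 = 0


Start: x^2 - 36x - 517 = 0
Move constant: x^2 - 36x = 517
Half of -36 is -18, squared is 324
Add 324 to both sides: x^2 - 36x + 324 = 841
(x - 18)^2 = 841
x - 18 = ±29
x = 18 + 29 = 47 or x = 18 - 29 = -11

x = -11, x = 47


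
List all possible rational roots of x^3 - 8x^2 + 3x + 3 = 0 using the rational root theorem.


Rational root theorem: possible roots are ±p/q where:
  p divides the constant term (3): p ∈ {1, 3}
  q divides the leading coefficient (1): q ∈ {1}

All possible rational roots: -3, -1, 1, 3

-3, -1, 1, 3


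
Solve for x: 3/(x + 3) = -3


Multiply both sides by (x + 3): 3 = -3(x + 3)
Distribute: 3 = -3x - 9
-3x = 3 + 9 = 12
x = -4

x = -4


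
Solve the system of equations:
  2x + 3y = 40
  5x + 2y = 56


Using Cramer's rule:
Determinant D = (2)(2) - (5)(3) = 4 - 15 = -11
Dx = (40)(2) - (56)(3) = 80 - 168 = -88
Dy = (2)(56) - (5)(40) = 112 - 200 = -88
x = Dx/D = -88/-11 = 8
y = Dy/D = -88/-11 = 8

x = 8, y = 8


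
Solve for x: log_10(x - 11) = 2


Convert to exponential form: x - 11 = 10^2 = 100
x = 100 + 11 = 111
Check: log_10(111 - 11) = log_10(100) = log_10(100) = 2 ✓

x = 111


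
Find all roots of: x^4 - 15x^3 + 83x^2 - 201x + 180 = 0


Let p(x) = x^4 - 15x^3 + 83x^2 - 201x + 180. By the rational root theorem (leading coefficient 1), any rational root is an integer divisor of 180: try ±1, ±2, ... in turn.
Test x = 1: value = 48 ≠ 0.
Test x = -1: value = 480 ≠ 0.
Test x = 2: value = 6 ≠ 0.
Test x = -2: value = 1050 ≠ 0.
Test x = 3: value = 0 ✓, so (x - 3) is a factor.
Synthetic division by (x - 3): bring down 1; 1(3) - 15 = -12; (-12)(3) + 83 = 47; 47(3) - 201 = -60; (-60)(3) + 180 = 0 → quotient x^3 - 12x^2 + 47x - 60, remainder 0.
Continue with the quotient x^3 - 12x^2 + 47x - 60 (candidates must divide 60; re-test x = 3 first in case it repeats).
Test x = 3: value = 0 ✓, so (x - 3) is a factor.
Synthetic division by (x - 3): bring down 1; 1(3) - 12 = -9; (-9)(3) + 47 = 20; 20(3) - 60 = 0 → quotient x^2 - 9x + 20, remainder 0.
Solve the quadratic x^2 - 9x + 20 = 0: discriminant = (-9)^2 - 4(1)(20) = 81 - 80 = 1.
sqrt(1) = 1, so x = (9 ± 1)/2: x = 5 or x = 4.
Collecting all roots found:

x = 3 (multiplicity 2), x = 4, x = 5


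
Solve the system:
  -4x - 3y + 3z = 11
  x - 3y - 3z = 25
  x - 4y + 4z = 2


Using Cramer's rule. Expand each determinant along the first row.
D  = (-4)*[(-3)*4 - (-3)*(-4)] - (-3)*[1*4 - (-3)*1] + 3*[1*(-4) - (-3)*1]
  = (-4)*(-24) - (-3)*(7) + 3*(-1) = 114
Dx = 11*[(-3)*4 - (-3)*(-4)] - (-3)*[25*4 - (-3)*2] + 3*[25*(-4) - (-3)*2]
  = 11*(-24) - (-3)*(106) + 3*(-94) = -228
Dy = (-4)*[25*4 - (-3)*2] - 11*[1*4 - (-3)*1] + 3*[1*2 - 25*1]
  = (-4)*(106) - 11*(7) + 3*(-23) = -570
Dz = (-4)*[(-3)*2 - 25*(-4)] - (-3)*[1*2 - 25*1] + 11*[1*(-4) - (-3)*1]
  = (-4)*(94) - (-3)*(-23) + 11*(-1) = -456
x = Dx/D = -228/114 = -2, y = Dy/D = -570/114 = -5, z = Dz/D = -456/114 = -4
Check eq1: (-4)(-2) + (-3)(-5) + (3)(-4) = 11 = 11 ✓
Check eq2: (1)(-2) + (-3)(-5) + (-3)(-4) = 25 = 25 ✓
Check eq3: (1)(-2) + (-4)(-5) + (4)(-4) = 2 = 2 ✓

x = -2, y = -5, z = -4


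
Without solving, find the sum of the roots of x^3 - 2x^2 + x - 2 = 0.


By Vieta's formulas for x^3 + bx^2 + cx + d = 0:
  r1 + r2 + r3 = -b/a = 2
  r1*r2 + r1*r3 + r2*r3 = c/a = 1
  r1*r2*r3 = -d/a = 2


Sum = 2


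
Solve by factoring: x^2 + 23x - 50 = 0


We need two numbers that multiply to -50 and add to 23.
Those numbers are 25 and -2 (since 25 * (-2) = -50 and 25 + (-2) = 23).
So x^2 + 23x - 50 = (x + 25)(x - 2) = 0
Setting each factor to zero: x = -25 or x = 2

x = -25, x = 2


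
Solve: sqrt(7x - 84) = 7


Square both sides: 7x - 84 = 7^2 = 49
7x = 49 + 84 = 133
x = 19
Check: sqrt(7*19 - 84) = sqrt(49) = 7 ✓

x = 19


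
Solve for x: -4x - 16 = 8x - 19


Starting with: -4x - 16 = 8x - 19
Move all x terms to left: (-4 - 8)x = -19 + 16
Simplify: -12x = -3
Divide both sides by -12: x = 1/4

x = 1/4


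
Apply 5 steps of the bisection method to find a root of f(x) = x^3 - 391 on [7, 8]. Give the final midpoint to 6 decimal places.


f(x) = x^3 - 391
f(7) = -48 < 0
f(8) = 121 > 0

Step 1: midpoint = (7.000000 + 8.000000)/2 = 7.500000
  f(7.500000) = 30.875000
  f(mid) > 0, so root is in [7.000000, 7.500000]

Step 2: midpoint = (7.000000 + 7.500000)/2 = 7.250000
  f(7.250000) = -9.921875
  f(mid) < 0, so root is in [7.250000, 7.500000]

Step 3: midpoint = (7.250000 + 7.500000)/2 = 7.375000
  f(7.375000) = 10.130859
  f(mid) > 0, so root is in [7.250000, 7.375000]

Step 4: midpoint = (7.250000 + 7.375000)/2 = 7.312500
  f(7.312500) = 0.018799
  f(mid) > 0, so root is in [7.250000, 7.312500]

Step 5: midpoint = (7.250000 + 7.312500)/2 = 7.281250
  f(7.281250) = -4.972870
  f(mid) < 0, so root is in [7.281250, 7.312500]

midpoint = 7.281250


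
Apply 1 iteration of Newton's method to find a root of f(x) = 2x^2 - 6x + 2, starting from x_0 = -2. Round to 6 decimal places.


Newton's method: x_(n+1) = x_n - f(x_n)/f'(x_n)
f(x) = 2x^2 - 6x + 2
f'(x) = 4x - 6

Iteration 1:
  f(-2.000000) = 22.000000
  f'(-2.000000) = -14.000000
  x_1 = -2.000000 - (22.000000)/(-14.000000) = -0.428571

x_1 = -0.428571
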